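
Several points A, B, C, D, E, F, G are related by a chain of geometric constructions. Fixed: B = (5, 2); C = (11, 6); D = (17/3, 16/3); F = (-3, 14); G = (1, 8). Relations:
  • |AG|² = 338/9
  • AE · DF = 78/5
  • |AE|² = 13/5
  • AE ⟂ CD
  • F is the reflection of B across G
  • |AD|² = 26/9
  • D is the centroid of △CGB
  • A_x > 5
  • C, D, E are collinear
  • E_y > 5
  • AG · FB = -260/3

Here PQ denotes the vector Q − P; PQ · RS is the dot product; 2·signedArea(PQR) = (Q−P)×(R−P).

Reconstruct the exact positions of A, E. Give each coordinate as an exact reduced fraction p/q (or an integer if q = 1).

1. A_x = 16/3  [line -8·x + 12·y + -4/3 = 0 ∩ |AG|² = 338/9]
2. A_y = 11/3  [line -8·x + 12·y + -4/3 = 0 ∩ |AG|² = 338/9]
   → A = (16/3, 11/3)
3. E_x = 77/15  [C, D, E are collinear ∩ AE ⟂ CD]
4. E_y = 79/15  [C, D, E are collinear ∩ AE ⟂ CD]
   → E = (77/15, 79/15)

A = (16/3, 11/3)
E = (77/15, 79/15)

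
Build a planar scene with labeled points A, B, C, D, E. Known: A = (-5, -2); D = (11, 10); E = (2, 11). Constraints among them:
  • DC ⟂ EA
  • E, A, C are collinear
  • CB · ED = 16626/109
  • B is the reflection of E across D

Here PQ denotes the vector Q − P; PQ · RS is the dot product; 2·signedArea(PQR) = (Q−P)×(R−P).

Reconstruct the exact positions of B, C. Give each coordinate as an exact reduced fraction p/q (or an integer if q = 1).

1. B_x = 20  [B is the reflection of E across D]
2. B_y = 9  [B is the reflection of E across D]
   → B = (20, 9)
3. C_x = 393/109  [E, A, C are collinear ∩ DC ⟂ EA]
4. C_y = 1524/109  [E, A, C are collinear ∩ DC ⟂ EA]
   → C = (393/109, 1524/109)

B = (20, 9)
C = (393/109, 1524/109)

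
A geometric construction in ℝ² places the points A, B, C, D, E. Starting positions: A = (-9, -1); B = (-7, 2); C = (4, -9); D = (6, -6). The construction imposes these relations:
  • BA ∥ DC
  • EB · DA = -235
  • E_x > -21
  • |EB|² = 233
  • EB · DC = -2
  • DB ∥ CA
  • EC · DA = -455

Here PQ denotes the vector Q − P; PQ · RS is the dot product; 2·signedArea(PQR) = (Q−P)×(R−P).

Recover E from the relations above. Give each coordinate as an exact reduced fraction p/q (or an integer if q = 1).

1. E_x = -20  [EB · DC = -2 ∩ EB · DA = -235]
2. E_y = 10  [EB · DC = -2 ∩ EB · DA = -235]
   → E = (-20, 10)

E = (-20, 10)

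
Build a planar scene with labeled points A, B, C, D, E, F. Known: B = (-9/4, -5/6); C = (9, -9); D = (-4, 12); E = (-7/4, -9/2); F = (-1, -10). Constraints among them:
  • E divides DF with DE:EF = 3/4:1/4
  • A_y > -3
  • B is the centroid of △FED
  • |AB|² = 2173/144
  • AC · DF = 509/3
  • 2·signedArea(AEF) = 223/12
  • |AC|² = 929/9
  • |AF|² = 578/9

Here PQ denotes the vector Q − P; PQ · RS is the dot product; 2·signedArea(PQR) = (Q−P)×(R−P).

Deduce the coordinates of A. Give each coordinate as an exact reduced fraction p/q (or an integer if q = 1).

1. A_x = 4/3  [2·signedArea(AEF) = 223/12 ∩ AC · DF = 509/3]
2. A_y = -7/3  [2·signedArea(AEF) = 223/12 ∩ AC · DF = 509/3]
   → A = (4/3, -7/3)

A = (4/3, -7/3)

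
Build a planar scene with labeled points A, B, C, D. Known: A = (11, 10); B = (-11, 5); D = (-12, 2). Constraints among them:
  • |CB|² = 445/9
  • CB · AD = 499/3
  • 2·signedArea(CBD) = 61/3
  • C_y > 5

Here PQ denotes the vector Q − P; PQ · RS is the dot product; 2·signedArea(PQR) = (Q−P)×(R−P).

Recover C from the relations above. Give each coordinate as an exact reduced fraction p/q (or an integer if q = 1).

C = (-4, 17/3)

1. C_x = -4  [CB · AD = 499/3 ∩ 2·signedArea(CBD) = 61/3]
2. C_y = 17/3  [CB · AD = 499/3 ∩ 2·signedArea(CBD) = 61/3]
   → C = (-4, 17/3)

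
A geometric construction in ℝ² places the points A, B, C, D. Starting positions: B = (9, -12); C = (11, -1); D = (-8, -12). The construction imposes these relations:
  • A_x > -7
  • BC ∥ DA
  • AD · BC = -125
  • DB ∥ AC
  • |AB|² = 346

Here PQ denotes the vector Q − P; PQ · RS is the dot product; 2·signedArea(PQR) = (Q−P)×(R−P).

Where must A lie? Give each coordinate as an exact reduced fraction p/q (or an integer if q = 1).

1. A_x = -6  [DB ∥ AC ∩ BC ∥ DA]
2. A_y = -1  [DB ∥ AC ∩ BC ∥ DA]
   → A = (-6, -1)

A = (-6, -1)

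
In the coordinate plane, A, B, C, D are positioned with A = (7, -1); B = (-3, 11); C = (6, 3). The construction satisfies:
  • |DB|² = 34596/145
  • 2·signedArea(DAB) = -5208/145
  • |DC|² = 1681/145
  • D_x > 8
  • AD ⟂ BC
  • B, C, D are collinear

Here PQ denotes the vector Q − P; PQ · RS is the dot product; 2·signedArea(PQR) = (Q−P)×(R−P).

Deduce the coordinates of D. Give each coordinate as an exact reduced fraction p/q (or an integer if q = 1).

D = (1239/145, 107/145)

1. D_x = 1239/145  [B, C, D are collinear ∩ AD ⟂ BC]
2. D_y = 107/145  [B, C, D are collinear ∩ AD ⟂ BC]
   → D = (1239/145, 107/145)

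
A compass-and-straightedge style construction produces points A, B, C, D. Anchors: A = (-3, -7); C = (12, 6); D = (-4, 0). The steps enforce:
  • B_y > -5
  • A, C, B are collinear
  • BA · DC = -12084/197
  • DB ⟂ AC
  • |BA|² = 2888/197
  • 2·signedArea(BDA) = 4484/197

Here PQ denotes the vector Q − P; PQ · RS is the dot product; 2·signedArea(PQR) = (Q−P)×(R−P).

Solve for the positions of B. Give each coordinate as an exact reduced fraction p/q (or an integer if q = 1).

B = (-21/197, -885/197)

1. B_x = -21/197  [A, C, B are collinear ∩ DB ⟂ AC]
2. B_y = -885/197  [A, C, B are collinear ∩ DB ⟂ AC]
   → B = (-21/197, -885/197)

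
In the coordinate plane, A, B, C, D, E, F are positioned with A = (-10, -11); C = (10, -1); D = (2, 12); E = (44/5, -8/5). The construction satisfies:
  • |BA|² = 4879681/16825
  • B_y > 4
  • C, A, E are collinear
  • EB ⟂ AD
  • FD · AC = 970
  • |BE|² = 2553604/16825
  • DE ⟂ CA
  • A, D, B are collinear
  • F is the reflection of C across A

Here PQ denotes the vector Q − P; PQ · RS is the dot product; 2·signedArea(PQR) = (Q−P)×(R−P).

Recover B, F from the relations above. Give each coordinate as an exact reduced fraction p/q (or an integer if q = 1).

B = (-7142/3365, 13792/3365)
F = (-30, -21)

1. B_x = -7142/3365  [A, D, B are collinear ∩ EB ⟂ AD]
2. B_y = 13792/3365  [A, D, B are collinear ∩ EB ⟂ AD]
   → B = (-7142/3365, 13792/3365)
3. F_x = -30  [F is the reflection of C across A]
4. F_y = -21  [F is the reflection of C across A]
   → F = (-30, -21)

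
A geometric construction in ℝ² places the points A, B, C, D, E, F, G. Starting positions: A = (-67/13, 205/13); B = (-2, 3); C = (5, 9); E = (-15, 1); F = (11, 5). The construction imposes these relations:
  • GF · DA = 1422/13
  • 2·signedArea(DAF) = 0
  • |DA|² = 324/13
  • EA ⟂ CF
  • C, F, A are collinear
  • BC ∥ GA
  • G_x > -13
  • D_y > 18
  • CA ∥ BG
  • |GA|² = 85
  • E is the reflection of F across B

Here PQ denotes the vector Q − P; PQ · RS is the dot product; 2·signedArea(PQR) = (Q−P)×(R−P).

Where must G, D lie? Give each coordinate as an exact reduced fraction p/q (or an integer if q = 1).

1. G_x = -158/13  [BC ∥ GA ∩ CA ∥ BG]
2. G_y = 127/13  [BC ∥ GA ∩ CA ∥ BG]
   → G = (-158/13, 127/13)
3. D_x = -121/13  [2·signedArea(DAF) = 0 ∩ GF · DA = 1422/13]
4. D_y = 241/13  [2·signedArea(DAF) = 0 ∩ GF · DA = 1422/13]
   → D = (-121/13, 241/13)

D = (-121/13, 241/13)
G = (-158/13, 127/13)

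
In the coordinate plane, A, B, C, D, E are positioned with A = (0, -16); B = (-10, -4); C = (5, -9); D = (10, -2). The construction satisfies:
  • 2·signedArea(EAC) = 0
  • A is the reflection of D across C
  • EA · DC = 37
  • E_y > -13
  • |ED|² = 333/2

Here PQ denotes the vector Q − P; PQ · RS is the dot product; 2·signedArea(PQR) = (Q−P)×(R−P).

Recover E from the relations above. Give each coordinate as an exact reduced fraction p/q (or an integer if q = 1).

E = (5/2, -25/2)

1. E_x = 5/2  [2·signedArea(EAC) = 0 ∩ EA · DC = 37]
2. E_y = -25/2  [2·signedArea(EAC) = 0 ∩ EA · DC = 37]
   → E = (5/2, -25/2)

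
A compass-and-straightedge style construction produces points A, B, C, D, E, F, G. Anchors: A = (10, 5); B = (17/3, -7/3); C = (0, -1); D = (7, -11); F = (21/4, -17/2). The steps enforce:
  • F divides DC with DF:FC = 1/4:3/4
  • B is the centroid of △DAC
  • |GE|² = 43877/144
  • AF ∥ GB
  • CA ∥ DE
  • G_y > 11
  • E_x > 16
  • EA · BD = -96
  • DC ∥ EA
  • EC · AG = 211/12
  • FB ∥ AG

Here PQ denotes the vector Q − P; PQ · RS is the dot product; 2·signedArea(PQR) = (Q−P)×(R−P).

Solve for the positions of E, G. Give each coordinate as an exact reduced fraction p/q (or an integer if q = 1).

E = (17, -5)
G = (125/12, 67/6)

1. E_x = 17  [DC ∥ EA ∩ CA ∥ DE]
2. E_y = -5  [DC ∥ EA ∩ CA ∥ DE]
   → E = (17, -5)
3. G_x = 125/12  [AF ∥ GB ∩ FB ∥ AG]
4. G_y = 67/6  [AF ∥ GB ∩ FB ∥ AG]
   → G = (125/12, 67/6)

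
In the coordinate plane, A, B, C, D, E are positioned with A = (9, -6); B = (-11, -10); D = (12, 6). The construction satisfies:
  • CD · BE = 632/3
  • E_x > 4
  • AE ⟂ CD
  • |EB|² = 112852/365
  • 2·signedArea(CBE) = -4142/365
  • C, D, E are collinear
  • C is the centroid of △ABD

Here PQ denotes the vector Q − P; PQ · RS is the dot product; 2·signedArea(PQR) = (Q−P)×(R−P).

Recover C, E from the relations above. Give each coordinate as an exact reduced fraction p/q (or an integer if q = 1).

1. C_x = 10/3  [C is the centroid of △ABD]
2. C_y = -10/3  [C is the centroid of △ABD]
   → C = (10/3, -10/3)
3. E_x = 1689/365  [C, D, E are collinear ∩ AE ⟂ CD]
4. E_y = -708/365  [C, D, E are collinear ∩ AE ⟂ CD]
   → E = (1689/365, -708/365)

C = (10/3, -10/3)
E = (1689/365, -708/365)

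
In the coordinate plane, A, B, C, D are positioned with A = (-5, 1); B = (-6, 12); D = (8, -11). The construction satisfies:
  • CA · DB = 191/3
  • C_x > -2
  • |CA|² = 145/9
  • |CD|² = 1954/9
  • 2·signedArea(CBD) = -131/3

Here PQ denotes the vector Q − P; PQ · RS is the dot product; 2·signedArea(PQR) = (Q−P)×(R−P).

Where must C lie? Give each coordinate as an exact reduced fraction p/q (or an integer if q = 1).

C = (-1, 2/3)

1. C_x = -1  [CA · DB = 191/3 ∩ 2·signedArea(CBD) = -131/3]
2. C_y = 2/3  [CA · DB = 191/3 ∩ 2·signedArea(CBD) = -131/3]
   → C = (-1, 2/3)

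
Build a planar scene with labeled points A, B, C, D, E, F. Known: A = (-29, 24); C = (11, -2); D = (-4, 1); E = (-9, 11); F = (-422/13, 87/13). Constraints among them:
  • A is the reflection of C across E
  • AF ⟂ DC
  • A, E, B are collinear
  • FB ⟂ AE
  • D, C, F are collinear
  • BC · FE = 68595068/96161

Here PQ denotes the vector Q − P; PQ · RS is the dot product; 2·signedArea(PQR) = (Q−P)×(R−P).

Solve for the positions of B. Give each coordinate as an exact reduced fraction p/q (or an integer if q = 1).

B = (-174013/7397, 11631/569)

1. B_x = -174013/7397  [A, E, B are collinear ∩ FB ⟂ AE]
2. B_y = 11631/569  [A, E, B are collinear ∩ FB ⟂ AE]
   → B = (-174013/7397, 11631/569)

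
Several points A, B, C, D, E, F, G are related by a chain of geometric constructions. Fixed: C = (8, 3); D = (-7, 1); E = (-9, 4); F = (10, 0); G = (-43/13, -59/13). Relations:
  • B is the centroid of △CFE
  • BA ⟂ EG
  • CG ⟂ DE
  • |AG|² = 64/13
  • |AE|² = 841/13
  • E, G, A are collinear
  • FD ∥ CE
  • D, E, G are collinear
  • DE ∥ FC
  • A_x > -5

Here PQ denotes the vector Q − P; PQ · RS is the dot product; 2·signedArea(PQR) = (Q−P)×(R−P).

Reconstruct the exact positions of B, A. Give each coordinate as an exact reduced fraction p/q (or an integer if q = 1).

A = (-59/13, -35/13)
B = (3, 7/3)

1. B_x = 3  [B is the centroid of △CFE]
2. B_y = 7/3  [B is the centroid of △CFE]
   → B = (3, 7/3)
3. A_x = -59/13  [E, G, A are collinear ∩ BA ⟂ EG]
4. A_y = -35/13  [E, G, A are collinear ∩ BA ⟂ EG]
   → A = (-59/13, -35/13)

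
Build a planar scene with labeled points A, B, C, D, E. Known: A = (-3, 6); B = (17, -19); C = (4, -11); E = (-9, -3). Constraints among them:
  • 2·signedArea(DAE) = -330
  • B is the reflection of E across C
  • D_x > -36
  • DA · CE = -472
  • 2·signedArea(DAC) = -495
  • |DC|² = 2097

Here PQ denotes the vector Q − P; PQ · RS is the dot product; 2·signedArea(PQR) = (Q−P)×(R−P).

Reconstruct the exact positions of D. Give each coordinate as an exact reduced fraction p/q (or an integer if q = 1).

1. D_x = -35  [2·signedArea(DAC) = -495 ∩ 2·signedArea(DAE) = -330]
2. D_y = 13  [2·signedArea(DAC) = -495 ∩ 2·signedArea(DAE) = -330]
   → D = (-35, 13)

D = (-35, 13)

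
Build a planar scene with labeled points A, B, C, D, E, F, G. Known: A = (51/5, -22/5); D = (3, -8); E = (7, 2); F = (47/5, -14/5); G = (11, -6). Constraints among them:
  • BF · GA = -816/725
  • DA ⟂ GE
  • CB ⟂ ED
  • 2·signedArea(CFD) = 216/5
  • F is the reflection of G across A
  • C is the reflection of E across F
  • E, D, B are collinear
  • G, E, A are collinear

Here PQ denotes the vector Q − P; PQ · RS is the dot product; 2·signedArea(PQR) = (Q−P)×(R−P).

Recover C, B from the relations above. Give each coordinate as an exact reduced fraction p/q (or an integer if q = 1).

1. C_x = 59/5  [C is the reflection of E across F]
2. C_y = -38/5  [C is the reflection of E across F]
   → C = (59/5, -38/5)
3. B_x = 631/145  [E, D, B are collinear ∩ CB ⟂ ED]
4. B_y = -134/29  [E, D, B are collinear ∩ CB ⟂ ED]
   → B = (631/145, -134/29)

B = (631/145, -134/29)
C = (59/5, -38/5)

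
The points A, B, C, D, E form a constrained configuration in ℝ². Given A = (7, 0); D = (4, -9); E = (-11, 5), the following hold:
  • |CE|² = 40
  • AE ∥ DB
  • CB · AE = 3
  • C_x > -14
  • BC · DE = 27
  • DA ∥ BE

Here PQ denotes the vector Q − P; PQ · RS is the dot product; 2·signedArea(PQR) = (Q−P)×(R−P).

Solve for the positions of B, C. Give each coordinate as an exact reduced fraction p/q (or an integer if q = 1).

B = (-14, -4)
C = (-13, -1)

1. B_x = -14  [DA ∥ BE ∩ AE ∥ DB]
2. B_y = -4  [DA ∥ BE ∩ AE ∥ DB]
   → B = (-14, -4)
3. C_x = -13  [CB · AE = 3 ∩ BC · DE = 27]
4. C_y = -1  [CB · AE = 3 ∩ BC · DE = 27]
   → C = (-13, -1)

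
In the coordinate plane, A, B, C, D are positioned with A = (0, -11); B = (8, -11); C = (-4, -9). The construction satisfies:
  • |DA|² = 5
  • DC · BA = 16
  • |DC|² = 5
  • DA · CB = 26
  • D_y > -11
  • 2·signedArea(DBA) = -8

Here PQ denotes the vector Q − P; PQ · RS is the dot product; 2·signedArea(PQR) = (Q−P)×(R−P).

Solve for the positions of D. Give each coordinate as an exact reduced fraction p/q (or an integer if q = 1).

D = (-2, -10)

1. D_x = -2  [DC · BA = 16 ∩ 2·signedArea(DBA) = -8]
2. D_y = -10  [DC · BA = 16 ∩ 2·signedArea(DBA) = -8]
   → D = (-2, -10)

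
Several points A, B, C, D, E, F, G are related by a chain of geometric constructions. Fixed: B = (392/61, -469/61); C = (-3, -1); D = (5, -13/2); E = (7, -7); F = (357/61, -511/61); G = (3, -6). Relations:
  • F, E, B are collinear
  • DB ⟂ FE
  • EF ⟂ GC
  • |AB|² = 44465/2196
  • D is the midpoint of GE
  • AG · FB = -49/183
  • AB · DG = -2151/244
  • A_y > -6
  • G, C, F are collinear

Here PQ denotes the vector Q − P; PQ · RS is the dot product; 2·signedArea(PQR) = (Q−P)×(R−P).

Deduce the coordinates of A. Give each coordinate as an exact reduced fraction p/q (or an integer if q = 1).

A = (479/183, -1937/366)

1. A_x = 479/183  [AB · DG = -2151/244 ∩ AG · FB = -49/183]
2. A_y = -1937/366  [AB · DG = -2151/244 ∩ AG · FB = -49/183]
   → A = (479/183, -1937/366)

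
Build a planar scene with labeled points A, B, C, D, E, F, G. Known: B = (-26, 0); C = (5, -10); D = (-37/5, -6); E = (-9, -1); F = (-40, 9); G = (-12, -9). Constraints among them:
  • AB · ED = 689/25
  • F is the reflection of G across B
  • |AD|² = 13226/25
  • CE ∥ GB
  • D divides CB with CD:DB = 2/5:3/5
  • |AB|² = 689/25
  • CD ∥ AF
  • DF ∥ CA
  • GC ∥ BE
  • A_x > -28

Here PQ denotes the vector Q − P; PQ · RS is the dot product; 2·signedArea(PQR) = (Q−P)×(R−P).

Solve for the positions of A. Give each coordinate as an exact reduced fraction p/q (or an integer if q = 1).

1. A_x = -138/5  [CD ∥ AF ∩ DF ∥ CA]
2. A_y = 5  [CD ∥ AF ∩ DF ∥ CA]
   → A = (-138/5, 5)

A = (-138/5, 5)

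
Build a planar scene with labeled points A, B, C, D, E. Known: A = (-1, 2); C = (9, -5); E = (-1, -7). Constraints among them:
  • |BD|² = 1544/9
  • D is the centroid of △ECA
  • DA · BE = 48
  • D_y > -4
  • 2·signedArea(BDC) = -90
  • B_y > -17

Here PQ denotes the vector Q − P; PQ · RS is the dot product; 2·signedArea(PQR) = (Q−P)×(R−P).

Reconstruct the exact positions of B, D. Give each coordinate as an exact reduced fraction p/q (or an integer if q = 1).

B = (-1, -16)
D = (7/3, -10/3)

1. D_x = 7/3  [D is the centroid of △ECA]
2. D_y = -10/3  [D is the centroid of △ECA]
   → D = (7/3, -10/3)
3. B_x = -1  [2·signedArea(BDC) = -90 ∩ DA · BE = 48]
4. B_y = -16  [2·signedArea(BDC) = -90 ∩ DA · BE = 48]
   → B = (-1, -16)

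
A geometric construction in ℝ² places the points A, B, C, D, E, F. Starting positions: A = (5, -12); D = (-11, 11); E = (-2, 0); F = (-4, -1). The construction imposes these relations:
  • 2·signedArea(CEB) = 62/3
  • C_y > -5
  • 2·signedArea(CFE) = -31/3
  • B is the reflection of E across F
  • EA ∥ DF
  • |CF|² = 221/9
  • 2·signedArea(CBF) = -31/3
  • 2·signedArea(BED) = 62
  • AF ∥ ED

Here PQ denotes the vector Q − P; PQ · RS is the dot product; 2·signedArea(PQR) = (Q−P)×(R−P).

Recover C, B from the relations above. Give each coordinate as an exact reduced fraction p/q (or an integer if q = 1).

B = (-6, -2)
C = (-1/3, -13/3)

1. C_x = -1/3  [line -1·x + 2·y + 25/3 = 0 ∩ |CF|² = 221/9]
2. C_y = -13/3  [line -1·x + 2·y + 25/3 = 0 ∩ |CF|² = 221/9]
   → C = (-1/3, -13/3)
3. B_x = -6  [B is the reflection of E across F]
4. B_y = -2  [B is the reflection of E across F]
   → B = (-6, -2)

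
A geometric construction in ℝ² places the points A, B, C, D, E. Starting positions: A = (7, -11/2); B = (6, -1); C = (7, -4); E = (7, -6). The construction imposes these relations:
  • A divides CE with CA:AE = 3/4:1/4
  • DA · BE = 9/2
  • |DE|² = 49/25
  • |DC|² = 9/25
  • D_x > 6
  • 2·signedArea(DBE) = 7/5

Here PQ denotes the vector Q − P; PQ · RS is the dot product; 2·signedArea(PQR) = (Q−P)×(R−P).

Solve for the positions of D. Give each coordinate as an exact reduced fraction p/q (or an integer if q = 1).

D = (7, -23/5)

1. D_x = 7  [2·signedArea(DBE) = 7/5 ∩ DA · BE = 9/2]
2. D_y = -23/5  [2·signedArea(DBE) = 7/5 ∩ DA · BE = 9/2]
   → D = (7, -23/5)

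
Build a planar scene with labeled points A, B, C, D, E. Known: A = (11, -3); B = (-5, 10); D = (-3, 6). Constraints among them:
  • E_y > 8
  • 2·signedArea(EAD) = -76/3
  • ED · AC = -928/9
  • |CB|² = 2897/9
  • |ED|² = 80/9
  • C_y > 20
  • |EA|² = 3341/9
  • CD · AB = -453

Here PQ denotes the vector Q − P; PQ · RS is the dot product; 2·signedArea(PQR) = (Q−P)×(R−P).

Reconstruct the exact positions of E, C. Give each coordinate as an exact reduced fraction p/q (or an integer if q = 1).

1. E_x = -13/3  [line -9·x + -14·y + 247/3 = 0 ∩ |ED|² = 80/9]
2. E_y = 26/3  [line -9·x + -14·y + 247/3 = 0 ∩ |ED|² = 80/9]
   → E = (-13/3, 26/3)
3. C_x = -59/3  [ED · AC = -928/9 ∩ CD · AB = -453]
4. C_y = 61/3  [ED · AC = -928/9 ∩ CD · AB = -453]
   → C = (-59/3, 61/3)

C = (-59/3, 61/3)
E = (-13/3, 26/3)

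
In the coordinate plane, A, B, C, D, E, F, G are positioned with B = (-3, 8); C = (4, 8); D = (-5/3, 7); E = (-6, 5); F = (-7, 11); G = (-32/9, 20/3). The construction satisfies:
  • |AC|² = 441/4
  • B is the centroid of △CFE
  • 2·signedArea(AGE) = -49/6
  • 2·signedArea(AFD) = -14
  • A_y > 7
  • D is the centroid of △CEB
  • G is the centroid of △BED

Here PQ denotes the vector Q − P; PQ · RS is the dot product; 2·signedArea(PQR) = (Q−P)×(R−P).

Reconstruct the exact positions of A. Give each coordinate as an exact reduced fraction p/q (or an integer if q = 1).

1. A_x = -13/2  [2·signedArea(AGE) = -49/6 ∩ 2·signedArea(AFD) = -14]
2. A_y = 8  [2·signedArea(AGE) = -49/6 ∩ 2·signedArea(AFD) = -14]
   → A = (-13/2, 8)

A = (-13/2, 8)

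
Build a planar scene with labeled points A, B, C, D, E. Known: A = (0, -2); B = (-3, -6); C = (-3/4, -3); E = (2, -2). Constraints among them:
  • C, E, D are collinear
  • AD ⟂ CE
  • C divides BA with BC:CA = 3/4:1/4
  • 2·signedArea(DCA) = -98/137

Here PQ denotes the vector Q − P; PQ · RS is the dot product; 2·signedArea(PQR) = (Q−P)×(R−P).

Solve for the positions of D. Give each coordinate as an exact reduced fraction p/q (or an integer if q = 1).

1. D_x = 32/137  [C, E, D are collinear ∩ AD ⟂ CE]
2. D_y = -362/137  [C, E, D are collinear ∩ AD ⟂ CE]
   → D = (32/137, -362/137)

D = (32/137, -362/137)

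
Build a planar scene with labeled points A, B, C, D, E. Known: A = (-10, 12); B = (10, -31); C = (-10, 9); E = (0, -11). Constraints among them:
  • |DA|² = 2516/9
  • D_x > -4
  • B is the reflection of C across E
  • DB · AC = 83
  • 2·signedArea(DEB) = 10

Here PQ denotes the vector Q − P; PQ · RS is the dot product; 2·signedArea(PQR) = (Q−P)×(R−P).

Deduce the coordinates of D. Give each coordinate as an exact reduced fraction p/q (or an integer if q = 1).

1. D_x = -10/3  [2·signedArea(DEB) = 10 ∩ DB · AC = 83]
2. D_y = -10/3  [2·signedArea(DEB) = 10 ∩ DB · AC = 83]
   → D = (-10/3, -10/3)

D = (-10/3, -10/3)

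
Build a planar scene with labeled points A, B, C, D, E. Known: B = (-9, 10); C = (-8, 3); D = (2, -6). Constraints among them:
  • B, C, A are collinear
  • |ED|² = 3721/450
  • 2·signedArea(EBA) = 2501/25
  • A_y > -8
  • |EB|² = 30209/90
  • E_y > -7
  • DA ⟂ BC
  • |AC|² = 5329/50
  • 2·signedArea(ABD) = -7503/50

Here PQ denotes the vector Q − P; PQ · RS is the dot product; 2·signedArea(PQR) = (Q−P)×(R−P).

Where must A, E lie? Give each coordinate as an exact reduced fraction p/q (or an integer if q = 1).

1. A_x = -327/50  [B, C, A are collinear ∩ DA ⟂ BC]
2. A_y = -361/50  [B, C, A are collinear ∩ DA ⟂ BC]
   → A = (-327/50, -361/50)
3. E_x = -127/150  [line 861/50·x + 123/50·y + 1517/50 = 0 ∩ |ED|² = 3721/450]
4. E_y = -961/150  [line 861/50·x + 123/50·y + 1517/50 = 0 ∩ |ED|² = 3721/450]
   → E = (-127/150, -961/150)

A = (-327/50, -361/50)
E = (-127/150, -961/150)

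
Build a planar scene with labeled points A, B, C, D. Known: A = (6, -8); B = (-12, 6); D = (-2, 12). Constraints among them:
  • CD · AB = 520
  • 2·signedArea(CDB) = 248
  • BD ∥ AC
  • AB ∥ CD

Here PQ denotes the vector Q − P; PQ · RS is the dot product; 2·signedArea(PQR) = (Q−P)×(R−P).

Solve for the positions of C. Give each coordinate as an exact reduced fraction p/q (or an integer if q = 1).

C = (16, -2)

1. C_x = 16  [AB ∥ CD ∩ BD ∥ AC]
2. C_y = -2  [AB ∥ CD ∩ BD ∥ AC]
   → C = (16, -2)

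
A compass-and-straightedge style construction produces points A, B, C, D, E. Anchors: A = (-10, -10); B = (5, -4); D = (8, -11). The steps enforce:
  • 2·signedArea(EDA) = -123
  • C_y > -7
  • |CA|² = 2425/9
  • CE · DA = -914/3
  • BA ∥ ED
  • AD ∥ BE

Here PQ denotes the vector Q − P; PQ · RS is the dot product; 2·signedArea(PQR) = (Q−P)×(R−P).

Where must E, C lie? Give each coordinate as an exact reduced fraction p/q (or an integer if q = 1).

C = (6, -19/3)
E = (23, -5)

1. E_x = 23  [BA ∥ ED ∩ AD ∥ BE]
2. E_y = -5  [BA ∥ ED ∩ AD ∥ BE]
   → E = (23, -5)
3. C_x = 6  [line 18·x + -1·y + -343/3 = 0 ∩ |CA|² = 2425/9]
4. C_y = -19/3  [line 18·x + -1·y + -343/3 = 0 ∩ |CA|² = 2425/9]
   → C = (6, -19/3)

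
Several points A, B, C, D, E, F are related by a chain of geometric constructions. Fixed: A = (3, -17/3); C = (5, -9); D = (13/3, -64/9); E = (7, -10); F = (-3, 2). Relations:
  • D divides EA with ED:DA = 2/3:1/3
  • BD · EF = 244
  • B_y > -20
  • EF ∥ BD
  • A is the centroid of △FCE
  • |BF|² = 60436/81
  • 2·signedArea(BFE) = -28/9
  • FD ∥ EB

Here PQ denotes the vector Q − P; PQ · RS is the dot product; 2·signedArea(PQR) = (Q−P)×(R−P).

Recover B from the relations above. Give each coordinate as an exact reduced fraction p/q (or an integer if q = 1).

B = (43/3, -172/9)

1. B_x = 43/3  [EF ∥ BD ∩ FD ∥ EB]
2. B_y = -172/9  [EF ∥ BD ∩ FD ∥ EB]
   → B = (43/3, -172/9)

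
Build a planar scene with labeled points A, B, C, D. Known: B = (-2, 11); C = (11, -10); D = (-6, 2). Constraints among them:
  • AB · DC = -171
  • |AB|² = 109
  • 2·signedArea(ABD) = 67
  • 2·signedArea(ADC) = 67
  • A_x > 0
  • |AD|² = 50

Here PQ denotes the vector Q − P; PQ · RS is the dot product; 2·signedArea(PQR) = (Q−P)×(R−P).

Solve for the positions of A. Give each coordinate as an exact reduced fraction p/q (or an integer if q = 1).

A = (1, 1)

1. A_x = 1  [2·signedArea(ABD) = 67 ∩ 2·signedArea(ADC) = 67]
2. A_y = 1  [2·signedArea(ABD) = 67 ∩ 2·signedArea(ADC) = 67]
   → A = (1, 1)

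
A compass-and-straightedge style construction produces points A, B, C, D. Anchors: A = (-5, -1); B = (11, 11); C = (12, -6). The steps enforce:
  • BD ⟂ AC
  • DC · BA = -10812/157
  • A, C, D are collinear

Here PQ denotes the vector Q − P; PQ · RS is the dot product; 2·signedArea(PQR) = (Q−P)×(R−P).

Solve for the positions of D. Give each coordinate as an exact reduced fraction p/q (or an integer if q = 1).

D = (1017/157, -687/157)

1. D_x = 1017/157  [A, C, D are collinear ∩ BD ⟂ AC]
2. D_y = -687/157  [A, C, D are collinear ∩ BD ⟂ AC]
   → D = (1017/157, -687/157)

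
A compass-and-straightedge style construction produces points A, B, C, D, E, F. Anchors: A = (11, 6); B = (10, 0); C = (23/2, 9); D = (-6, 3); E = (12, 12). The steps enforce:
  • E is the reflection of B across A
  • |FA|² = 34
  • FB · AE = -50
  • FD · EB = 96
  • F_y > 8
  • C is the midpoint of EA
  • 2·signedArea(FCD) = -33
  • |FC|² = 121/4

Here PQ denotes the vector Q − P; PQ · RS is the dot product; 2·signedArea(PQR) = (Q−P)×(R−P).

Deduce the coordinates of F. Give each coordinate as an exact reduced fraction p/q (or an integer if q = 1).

F = (6, 9)

1. F_x = 6  [FB · AE = -50 ∩ 2·signedArea(FCD) = -33]
2. F_y = 9  [FB · AE = -50 ∩ 2·signedArea(FCD) = -33]
   → F = (6, 9)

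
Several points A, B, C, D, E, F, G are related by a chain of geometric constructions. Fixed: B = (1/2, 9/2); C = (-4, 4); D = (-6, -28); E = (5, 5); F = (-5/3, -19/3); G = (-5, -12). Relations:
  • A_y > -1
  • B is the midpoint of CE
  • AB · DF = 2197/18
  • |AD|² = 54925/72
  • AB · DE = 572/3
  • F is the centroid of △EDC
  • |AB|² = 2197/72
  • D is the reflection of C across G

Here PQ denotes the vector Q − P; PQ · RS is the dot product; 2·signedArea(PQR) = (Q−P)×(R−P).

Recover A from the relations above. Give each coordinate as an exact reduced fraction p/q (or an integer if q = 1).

1. A_x = -7/12  [AB · DF = 2197/18 ∩ AB · DE = 572/3]
2. A_y = -11/12  [AB · DF = 2197/18 ∩ AB · DE = 572/3]
   → A = (-7/12, -11/12)

A = (-7/12, -11/12)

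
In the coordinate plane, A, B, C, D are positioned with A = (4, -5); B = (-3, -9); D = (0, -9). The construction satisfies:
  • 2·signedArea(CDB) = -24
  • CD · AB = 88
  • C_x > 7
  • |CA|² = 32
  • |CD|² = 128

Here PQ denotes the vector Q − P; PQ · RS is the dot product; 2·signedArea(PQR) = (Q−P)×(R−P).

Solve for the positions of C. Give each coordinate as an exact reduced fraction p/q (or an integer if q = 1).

1. C_x = 8  [2·signedArea(CDB) = -24 ∩ CD · AB = 88]
2. C_y = -1  [2·signedArea(CDB) = -24 ∩ CD · AB = 88]
   → C = (8, -1)

C = (8, -1)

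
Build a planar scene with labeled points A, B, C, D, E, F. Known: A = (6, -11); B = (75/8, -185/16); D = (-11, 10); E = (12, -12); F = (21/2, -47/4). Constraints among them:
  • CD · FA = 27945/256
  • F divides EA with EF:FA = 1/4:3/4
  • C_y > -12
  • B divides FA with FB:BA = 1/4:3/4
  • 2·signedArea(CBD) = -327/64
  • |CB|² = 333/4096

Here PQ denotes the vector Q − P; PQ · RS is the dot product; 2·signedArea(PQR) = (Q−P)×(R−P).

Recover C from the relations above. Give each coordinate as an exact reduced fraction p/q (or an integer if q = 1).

1. C_x = 309/32  [CD · FA = 27945/256 ∩ 2·signedArea(CBD) = -327/64]
2. C_y = -743/64  [CD · FA = 27945/256 ∩ 2·signedArea(CBD) = -327/64]
   → C = (309/32, -743/64)

C = (309/32, -743/64)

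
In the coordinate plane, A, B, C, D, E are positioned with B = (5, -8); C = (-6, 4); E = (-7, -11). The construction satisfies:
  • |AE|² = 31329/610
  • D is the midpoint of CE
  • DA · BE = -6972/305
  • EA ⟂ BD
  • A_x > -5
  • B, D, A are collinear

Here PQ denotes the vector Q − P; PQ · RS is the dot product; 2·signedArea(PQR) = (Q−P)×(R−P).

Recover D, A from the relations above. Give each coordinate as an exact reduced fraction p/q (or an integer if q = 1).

1. D_x = -13/2  [D is the midpoint of CE]
2. D_y = -7/2  [D is the midpoint of CE]
   → D = (-13/2, -7/2)
3. A_x = -2677/610  [B, D, A are collinear ∩ EA ⟂ BD]
4. A_y = -2639/610  [B, D, A are collinear ∩ EA ⟂ BD]
   → A = (-2677/610, -2639/610)

A = (-2677/610, -2639/610)
D = (-13/2, -7/2)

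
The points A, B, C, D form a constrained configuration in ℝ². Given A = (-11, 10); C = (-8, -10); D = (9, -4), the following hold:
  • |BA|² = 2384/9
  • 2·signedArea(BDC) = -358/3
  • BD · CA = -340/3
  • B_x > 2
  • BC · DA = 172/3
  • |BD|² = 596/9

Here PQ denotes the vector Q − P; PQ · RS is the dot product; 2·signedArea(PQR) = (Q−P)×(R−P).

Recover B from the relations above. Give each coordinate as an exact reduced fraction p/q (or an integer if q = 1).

1. B_x = 7/3  [2·signedArea(BDC) = -358/3 ∩ BD · CA = -340/3]
2. B_y = 2/3  [2·signedArea(BDC) = -358/3 ∩ BD · CA = -340/3]
   → B = (7/3, 2/3)

B = (7/3, 2/3)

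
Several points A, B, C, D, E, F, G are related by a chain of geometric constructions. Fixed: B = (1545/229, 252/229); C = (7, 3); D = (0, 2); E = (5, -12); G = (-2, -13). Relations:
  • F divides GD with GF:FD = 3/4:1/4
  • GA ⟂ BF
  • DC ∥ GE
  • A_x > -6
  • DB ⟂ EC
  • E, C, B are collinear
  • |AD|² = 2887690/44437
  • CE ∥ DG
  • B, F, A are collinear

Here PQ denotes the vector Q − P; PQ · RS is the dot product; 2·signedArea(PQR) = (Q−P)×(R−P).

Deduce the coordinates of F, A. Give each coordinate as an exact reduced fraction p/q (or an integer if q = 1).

1. F_x = -1/2  [F divides GD with GF:FD = 3/4:1/4]
2. F_y = -7/4  [F divides GD with GF:FD = 3/4:1/4]
   → F = (-1/2, -7/4)
3. A_x = -1251169/222185  [B, F, A are collinear ∩ GA ⟂ BF]
4. A_y = -837263/222185  [B, F, A are collinear ∩ GA ⟂ BF]
   → A = (-1251169/222185, -837263/222185)

A = (-1251169/222185, -837263/222185)
F = (-1/2, -7/4)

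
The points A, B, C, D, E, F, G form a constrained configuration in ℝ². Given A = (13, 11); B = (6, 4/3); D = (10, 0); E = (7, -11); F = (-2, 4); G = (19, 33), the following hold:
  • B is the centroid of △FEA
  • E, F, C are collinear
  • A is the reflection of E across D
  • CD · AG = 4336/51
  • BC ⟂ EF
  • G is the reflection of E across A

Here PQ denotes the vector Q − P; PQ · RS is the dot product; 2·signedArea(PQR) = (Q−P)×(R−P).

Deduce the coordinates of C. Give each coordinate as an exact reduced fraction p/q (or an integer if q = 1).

1. C_x = 22/17  [E, F, C are collinear ∩ BC ⟂ EF]
2. C_y = -76/51  [E, F, C are collinear ∩ BC ⟂ EF]
   → C = (22/17, -76/51)

C = (22/17, -76/51)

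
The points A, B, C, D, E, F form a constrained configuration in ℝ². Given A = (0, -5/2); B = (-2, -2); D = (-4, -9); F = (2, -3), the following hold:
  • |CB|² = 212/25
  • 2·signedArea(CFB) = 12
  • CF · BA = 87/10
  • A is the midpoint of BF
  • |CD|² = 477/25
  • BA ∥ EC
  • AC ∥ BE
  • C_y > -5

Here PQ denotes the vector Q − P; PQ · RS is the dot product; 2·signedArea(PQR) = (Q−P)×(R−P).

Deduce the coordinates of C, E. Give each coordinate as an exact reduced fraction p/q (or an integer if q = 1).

1. C_x = -14/5  [2·signedArea(CFB) = 12 ∩ CF · BA = 87/10]
2. C_y = -24/5  [2·signedArea(CFB) = 12 ∩ CF · BA = 87/10]
   → C = (-14/5, -24/5)
3. E_x = -24/5  [BA ∥ EC ∩ AC ∥ BE]
4. E_y = -43/10  [BA ∥ EC ∩ AC ∥ BE]
   → E = (-24/5, -43/10)

C = (-14/5, -24/5)
E = (-24/5, -43/10)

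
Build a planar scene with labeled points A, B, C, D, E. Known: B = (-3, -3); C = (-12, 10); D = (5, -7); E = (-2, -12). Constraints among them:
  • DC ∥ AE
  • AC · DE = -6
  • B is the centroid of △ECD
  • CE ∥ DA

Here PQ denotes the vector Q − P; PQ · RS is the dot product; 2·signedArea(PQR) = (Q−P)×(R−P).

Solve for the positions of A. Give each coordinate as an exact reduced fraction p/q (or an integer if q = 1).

1. A_x = 15  [DC ∥ AE ∩ CE ∥ DA]
2. A_y = -29  [DC ∥ AE ∩ CE ∥ DA]
   → A = (15, -29)

A = (15, -29)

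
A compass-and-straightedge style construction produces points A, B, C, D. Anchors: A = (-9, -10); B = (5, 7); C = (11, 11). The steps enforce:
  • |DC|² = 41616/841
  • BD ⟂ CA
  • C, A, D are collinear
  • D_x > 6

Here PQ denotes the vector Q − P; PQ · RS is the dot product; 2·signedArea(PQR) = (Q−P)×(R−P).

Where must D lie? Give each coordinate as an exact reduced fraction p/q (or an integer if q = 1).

1. D_x = 5171/841  [C, A, D are collinear ∩ BD ⟂ CA]
2. D_y = 4967/841  [C, A, D are collinear ∩ BD ⟂ CA]
   → D = (5171/841, 4967/841)

D = (5171/841, 4967/841)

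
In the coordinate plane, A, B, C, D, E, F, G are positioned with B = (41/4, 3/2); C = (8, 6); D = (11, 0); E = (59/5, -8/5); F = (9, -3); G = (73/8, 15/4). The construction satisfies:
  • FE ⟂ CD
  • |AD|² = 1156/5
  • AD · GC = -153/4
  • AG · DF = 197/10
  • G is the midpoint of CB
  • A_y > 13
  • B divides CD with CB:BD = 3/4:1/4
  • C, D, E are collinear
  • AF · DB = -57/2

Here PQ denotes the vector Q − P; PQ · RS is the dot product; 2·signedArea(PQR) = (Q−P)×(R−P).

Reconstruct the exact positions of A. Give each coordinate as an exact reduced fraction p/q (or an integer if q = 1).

1. A_x = 21/5  [AD · GC = -153/4 ∩ AG · DF = 197/10]
2. A_y = 68/5  [AD · GC = -153/4 ∩ AG · DF = 197/10]
   → A = (21/5, 68/5)

A = (21/5, 68/5)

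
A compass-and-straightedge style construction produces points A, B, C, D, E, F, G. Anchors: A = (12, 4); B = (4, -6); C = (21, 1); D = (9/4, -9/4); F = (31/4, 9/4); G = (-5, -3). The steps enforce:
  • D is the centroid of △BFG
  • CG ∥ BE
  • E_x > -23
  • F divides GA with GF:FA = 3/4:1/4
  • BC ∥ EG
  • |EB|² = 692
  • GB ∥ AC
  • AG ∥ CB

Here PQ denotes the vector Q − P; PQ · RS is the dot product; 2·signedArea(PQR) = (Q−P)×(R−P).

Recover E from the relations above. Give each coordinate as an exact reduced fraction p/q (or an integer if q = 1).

1. E_x = -22  [BC ∥ EG ∩ CG ∥ BE]
2. E_y = -10  [BC ∥ EG ∩ CG ∥ BE]
   → E = (-22, -10)

E = (-22, -10)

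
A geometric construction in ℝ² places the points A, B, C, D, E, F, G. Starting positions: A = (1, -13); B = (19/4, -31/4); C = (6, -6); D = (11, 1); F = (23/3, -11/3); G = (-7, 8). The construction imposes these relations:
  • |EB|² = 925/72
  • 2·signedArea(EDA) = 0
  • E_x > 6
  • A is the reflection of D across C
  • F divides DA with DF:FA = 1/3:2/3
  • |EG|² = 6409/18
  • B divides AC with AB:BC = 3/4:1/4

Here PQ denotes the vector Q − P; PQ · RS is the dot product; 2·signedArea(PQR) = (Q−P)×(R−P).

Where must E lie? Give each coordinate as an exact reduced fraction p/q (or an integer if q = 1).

E = (41/6, -29/6)

1. E_x = 41/6  [line 14·x + -10·y + -144 = 0 ∩ |EB|² = 925/72]
2. E_y = -29/6  [line 14·x + -10·y + -144 = 0 ∩ |EB|² = 925/72]
   → E = (41/6, -29/6)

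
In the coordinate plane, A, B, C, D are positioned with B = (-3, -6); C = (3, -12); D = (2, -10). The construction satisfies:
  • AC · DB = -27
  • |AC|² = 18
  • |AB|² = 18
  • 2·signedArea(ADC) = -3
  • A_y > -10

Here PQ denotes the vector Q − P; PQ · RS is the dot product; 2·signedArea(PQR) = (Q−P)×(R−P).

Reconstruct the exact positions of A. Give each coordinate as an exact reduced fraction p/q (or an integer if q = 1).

A = (0, -9)

1. A_x = 0  [AC · DB = -27 ∩ 2·signedArea(ADC) = -3]
2. A_y = -9  [AC · DB = -27 ∩ 2·signedArea(ADC) = -3]
   → A = (0, -9)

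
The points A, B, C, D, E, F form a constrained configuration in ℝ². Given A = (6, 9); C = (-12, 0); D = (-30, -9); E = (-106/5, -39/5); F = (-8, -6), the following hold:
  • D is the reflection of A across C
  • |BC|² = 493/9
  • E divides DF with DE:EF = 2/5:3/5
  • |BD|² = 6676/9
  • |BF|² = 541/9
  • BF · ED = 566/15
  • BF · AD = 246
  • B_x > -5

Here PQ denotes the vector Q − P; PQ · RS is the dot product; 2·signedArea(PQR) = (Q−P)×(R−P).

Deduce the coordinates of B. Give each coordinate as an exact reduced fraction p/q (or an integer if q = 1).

1. B_x = -14/3  [BF · AD = 246 ∩ BF · ED = 566/15]
2. B_y = 1  [BF · AD = 246 ∩ BF · ED = 566/15]
   → B = (-14/3, 1)

B = (-14/3, 1)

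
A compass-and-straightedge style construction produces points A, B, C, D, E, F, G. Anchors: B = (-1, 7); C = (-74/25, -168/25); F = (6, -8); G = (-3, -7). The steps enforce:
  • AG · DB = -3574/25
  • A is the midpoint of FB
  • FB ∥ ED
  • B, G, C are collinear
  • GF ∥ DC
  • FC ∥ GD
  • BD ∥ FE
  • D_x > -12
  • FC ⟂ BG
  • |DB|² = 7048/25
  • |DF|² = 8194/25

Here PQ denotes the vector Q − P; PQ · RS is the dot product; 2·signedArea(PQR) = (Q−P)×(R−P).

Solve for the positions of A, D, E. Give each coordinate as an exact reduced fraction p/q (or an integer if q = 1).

1. A_x = 5/2  [A is the midpoint of FB]
2. A_y = -1/2  [A is the midpoint of FB]
   → A = (5/2, -1/2)
3. D_x = -299/25  [GF ∥ DC ∩ FC ∥ GD]
4. D_y = -143/25  [GF ∥ DC ∩ FC ∥ GD]
   → D = (-299/25, -143/25)
5. E_x = -124/25  [FB ∥ ED ∩ BD ∥ FE]
6. E_y = -518/25  [FB ∥ ED ∩ BD ∥ FE]
   → E = (-124/25, -518/25)

A = (5/2, -1/2)
D = (-299/25, -143/25)
E = (-124/25, -518/25)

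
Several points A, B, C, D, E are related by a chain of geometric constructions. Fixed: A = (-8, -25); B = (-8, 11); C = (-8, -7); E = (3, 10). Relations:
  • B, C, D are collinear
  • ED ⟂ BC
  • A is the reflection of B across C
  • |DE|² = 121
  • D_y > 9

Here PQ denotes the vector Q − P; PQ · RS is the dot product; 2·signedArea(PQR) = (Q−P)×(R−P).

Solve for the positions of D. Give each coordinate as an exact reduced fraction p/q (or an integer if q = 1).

D = (-8, 10)

1. D_x = -8  [B, C, D are collinear ∩ ED ⟂ BC]
2. D_y = 10  [B, C, D are collinear ∩ ED ⟂ BC]
   → D = (-8, 10)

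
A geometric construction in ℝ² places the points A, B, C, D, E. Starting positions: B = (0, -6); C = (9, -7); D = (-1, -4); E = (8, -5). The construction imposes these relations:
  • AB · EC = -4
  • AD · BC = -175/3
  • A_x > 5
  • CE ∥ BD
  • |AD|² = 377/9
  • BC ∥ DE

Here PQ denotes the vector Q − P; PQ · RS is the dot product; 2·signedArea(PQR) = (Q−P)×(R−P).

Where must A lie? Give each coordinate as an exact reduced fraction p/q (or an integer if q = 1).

1. A_x = 16/3  [AD · BC = -175/3 ∩ AB · EC = -4]
2. A_y = -16/3  [AD · BC = -175/3 ∩ AB · EC = -4]
   → A = (16/3, -16/3)

A = (16/3, -16/3)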